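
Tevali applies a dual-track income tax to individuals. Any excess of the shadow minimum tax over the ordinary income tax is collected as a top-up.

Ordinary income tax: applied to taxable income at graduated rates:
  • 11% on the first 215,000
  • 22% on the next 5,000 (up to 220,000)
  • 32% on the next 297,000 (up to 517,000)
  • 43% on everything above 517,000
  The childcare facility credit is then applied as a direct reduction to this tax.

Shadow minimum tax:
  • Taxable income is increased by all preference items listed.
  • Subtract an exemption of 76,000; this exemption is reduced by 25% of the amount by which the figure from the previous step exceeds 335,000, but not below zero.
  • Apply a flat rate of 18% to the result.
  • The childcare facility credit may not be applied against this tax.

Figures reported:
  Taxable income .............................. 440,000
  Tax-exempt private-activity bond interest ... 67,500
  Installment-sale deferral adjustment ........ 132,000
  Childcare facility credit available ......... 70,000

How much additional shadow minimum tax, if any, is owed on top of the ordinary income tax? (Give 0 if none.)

Ordinary income tax:
  215,000 × 11% = 23,650
  5,000 × 22% = 1,100
  220,000 × 32% = 70,400
  → 95,150
  Less childcare facility credit 70,000 → 25,150

Shadow minimum tax:
  Adjusted income: 440,000 + 67,500 + 132,000 = 639,500
  Exemption: 25% × (639,500 − 335,000) = 76,125 ≥ 76,000, so the exemption is fully phased out
  Base: 639,500 − 0 = 639,500
  639,500 × 18% = 115,110

Excess of shadow minimum tax over ordinary income tax: 115,110 − 25,150 = 89,960.

89,960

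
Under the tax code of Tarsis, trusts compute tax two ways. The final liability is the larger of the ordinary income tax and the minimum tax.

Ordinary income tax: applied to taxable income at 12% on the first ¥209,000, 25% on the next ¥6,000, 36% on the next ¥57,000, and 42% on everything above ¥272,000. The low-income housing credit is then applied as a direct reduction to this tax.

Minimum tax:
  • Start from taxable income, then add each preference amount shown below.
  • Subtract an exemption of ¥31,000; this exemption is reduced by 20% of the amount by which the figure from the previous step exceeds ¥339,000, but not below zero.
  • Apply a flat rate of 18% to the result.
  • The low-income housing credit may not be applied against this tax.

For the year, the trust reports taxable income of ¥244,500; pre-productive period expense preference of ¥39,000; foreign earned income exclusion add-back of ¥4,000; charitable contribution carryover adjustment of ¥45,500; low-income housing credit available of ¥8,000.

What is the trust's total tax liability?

¥54,360

Ordinary income tax:
  ¥209,000 × 12% = ¥25,080
  ¥6,000 × 25% = ¥1,500
  ¥29,500 × 36% = ¥10,620
  → ¥37,200
  Less low-income housing credit ¥8,000 → ¥29,200

Minimum tax:
  Adjusted income: ¥244,500 + ¥39,000 + ¥4,000 + ¥45,500 = ¥333,000
  Exemption: ¥333,000 ≤ ¥339,000, so full ¥31,000 applies
  Base: ¥333,000 − ¥31,000 = ¥302,000
  ¥302,000 × 18% = ¥54,360

¥54,360 > ¥29,200, so the minimum tax is the binding amount.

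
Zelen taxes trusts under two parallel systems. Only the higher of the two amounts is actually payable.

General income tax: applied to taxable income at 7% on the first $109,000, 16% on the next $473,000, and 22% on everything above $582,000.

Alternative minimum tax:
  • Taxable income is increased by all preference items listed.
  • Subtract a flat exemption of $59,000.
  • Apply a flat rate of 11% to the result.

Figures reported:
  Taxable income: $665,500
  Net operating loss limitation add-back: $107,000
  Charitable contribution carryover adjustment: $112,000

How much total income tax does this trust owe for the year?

Alternative minimum tax:
  Adjusted income: $665,500 + $107,000 + $112,000 = $884,500
  Less exemption $59,000 → base $825,500
  $825,500 × 11% = $90,805

General income tax:
  $109,000 × 7% = $7,630
  $473,000 × 16% = $75,680
  $83,500 × 22% = $18,370
  → $101,680

$101,680 > $90,805, so the general income tax governs.

$101,680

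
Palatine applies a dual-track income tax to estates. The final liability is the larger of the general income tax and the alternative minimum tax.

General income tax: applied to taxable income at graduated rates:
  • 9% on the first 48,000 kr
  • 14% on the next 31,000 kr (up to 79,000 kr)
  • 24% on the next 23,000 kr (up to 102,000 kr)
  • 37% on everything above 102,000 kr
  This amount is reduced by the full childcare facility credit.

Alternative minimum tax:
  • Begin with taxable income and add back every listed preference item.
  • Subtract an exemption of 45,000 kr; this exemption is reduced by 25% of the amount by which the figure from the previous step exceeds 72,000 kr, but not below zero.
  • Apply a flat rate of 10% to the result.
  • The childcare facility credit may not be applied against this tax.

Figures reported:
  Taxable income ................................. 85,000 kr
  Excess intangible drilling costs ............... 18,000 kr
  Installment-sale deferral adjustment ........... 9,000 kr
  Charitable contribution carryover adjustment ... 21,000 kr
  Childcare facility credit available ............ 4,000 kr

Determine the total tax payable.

10,325 kr

Alternative minimum tax:
  Adjusted income: 85,000 kr + 18,000 kr + 9,000 kr + 21,000 kr = 133,000 kr
  Exemption: 45,000 kr − 25% × (133,000 kr − 72,000 kr) = 45,000 kr − 15,250 kr = 29,750 kr
  Base: 133,000 kr − 29,750 kr = 103,250 kr
  103,250 kr × 10% = 10,325 kr

General income tax:
  48,000 kr × 9% = 4,320 kr
  31,000 kr × 14% = 4,340 kr
  6,000 kr × 24% = 1,440 kr
  → 10,100 kr
  Less childcare facility credit 4,000 kr → 6,100 kr

10,325 kr > 6,100 kr, so the alternative minimum tax is the binding amount.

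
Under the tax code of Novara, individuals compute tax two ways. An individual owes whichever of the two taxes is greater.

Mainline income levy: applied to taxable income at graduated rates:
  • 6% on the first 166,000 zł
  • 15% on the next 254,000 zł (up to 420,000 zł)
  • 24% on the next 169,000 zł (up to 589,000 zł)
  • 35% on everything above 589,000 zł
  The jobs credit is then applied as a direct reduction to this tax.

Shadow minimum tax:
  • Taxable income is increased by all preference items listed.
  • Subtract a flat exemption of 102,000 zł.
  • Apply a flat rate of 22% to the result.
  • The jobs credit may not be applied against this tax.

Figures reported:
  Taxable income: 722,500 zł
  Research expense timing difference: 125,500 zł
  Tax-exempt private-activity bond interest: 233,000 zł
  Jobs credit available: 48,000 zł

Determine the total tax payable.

215,380 zł

Shadow minimum tax:
  Adjusted income: 722,500 zł + 125,500 zł + 233,000 zł = 1,081,000 zł
  Less exemption 102,000 zł → base 979,000 zł
  979,000 zł × 22% = 215,380 zł

Mainline income levy:
  166,000 zł × 6% = 9,960 zł
  254,000 zł × 15% = 38,100 zł
  169,000 zł × 24% = 40,560 zł
  133,500 zł × 35% = 46,725 zł
  → 135,345 zł
  Less jobs credit 48,000 zł → 87,345 zł

215,380 zł > 87,345 zł, so the shadow minimum tax is the binding amount.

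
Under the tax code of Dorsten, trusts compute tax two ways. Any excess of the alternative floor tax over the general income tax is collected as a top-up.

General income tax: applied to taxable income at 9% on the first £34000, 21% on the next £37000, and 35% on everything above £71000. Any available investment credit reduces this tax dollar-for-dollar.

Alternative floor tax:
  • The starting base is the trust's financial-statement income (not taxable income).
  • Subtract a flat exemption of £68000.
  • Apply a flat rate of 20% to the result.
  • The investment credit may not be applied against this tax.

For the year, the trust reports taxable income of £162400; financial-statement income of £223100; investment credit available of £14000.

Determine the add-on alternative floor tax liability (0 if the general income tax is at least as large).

£2200

General income tax:
  £34000 × 9% = £3060
  £37000 × 21% = £7770
  £91400 × 35% = £31990
  → £42820
  Less investment credit £14000 → £28820

Alternative floor tax:
  Base (financial-statement income): £223100
  Less exemption £68000 → base £155100
  £155100 × 20% = £31020

Excess of alternative floor tax over general income tax: £31020 − £28820 = £2200.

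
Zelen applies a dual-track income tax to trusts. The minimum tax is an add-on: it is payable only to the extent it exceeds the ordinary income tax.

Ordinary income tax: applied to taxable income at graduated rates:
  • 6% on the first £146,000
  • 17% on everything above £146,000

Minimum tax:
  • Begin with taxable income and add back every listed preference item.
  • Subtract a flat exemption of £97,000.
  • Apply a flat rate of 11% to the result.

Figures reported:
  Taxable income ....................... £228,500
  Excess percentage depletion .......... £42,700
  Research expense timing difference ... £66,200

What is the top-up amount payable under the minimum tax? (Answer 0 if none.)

£3,659

Ordinary income tax:
  £146,000 × 6% = £8,760
  £82,500 × 17% = £14,025
  → £22,785

Minimum tax:
  Adjusted income: £228,500 + £42,700 + £66,200 = £337,400
  Less exemption £97,000 → base £240,400
  £240,400 × 11% = £26,444

Excess of minimum tax over ordinary income tax: £26,444 − £22,785 = £3,659.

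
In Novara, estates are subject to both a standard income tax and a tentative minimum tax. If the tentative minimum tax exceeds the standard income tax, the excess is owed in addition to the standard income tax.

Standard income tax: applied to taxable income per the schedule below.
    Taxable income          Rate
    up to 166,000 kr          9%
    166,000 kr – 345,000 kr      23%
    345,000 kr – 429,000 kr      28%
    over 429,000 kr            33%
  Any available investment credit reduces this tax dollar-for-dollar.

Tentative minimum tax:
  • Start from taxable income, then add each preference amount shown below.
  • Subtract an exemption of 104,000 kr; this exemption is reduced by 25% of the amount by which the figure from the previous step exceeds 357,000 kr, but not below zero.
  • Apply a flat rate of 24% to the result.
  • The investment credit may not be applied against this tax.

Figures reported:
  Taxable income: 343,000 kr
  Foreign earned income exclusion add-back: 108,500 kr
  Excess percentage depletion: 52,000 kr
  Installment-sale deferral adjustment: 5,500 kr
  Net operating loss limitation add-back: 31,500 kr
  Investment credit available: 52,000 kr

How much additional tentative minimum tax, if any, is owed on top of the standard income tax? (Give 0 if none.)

112,120 kr

Tentative minimum tax:
  Adjusted income: 343,000 kr + 108,500 kr + 52,000 kr + 5,500 kr + 31,500 kr = 540,500 kr
  Exemption: 104,000 kr − 25% × (540,500 kr − 357,000 kr) = 104,000 kr − 45,875 kr = 58,125 kr
  Base: 540,500 kr − 58,125 kr = 482,375 kr
  482,375 kr × 24% = 115,770 kr

Standard income tax:
  166,000 kr × 9% = 14,940 kr
  177,000 kr × 23% = 40,710 kr
  → 55,650 kr
  Less investment credit 52,000 kr → 3,650 kr

Excess of tentative minimum tax over standard income tax: 115,770 kr − 3,650 kr = 112,120 kr.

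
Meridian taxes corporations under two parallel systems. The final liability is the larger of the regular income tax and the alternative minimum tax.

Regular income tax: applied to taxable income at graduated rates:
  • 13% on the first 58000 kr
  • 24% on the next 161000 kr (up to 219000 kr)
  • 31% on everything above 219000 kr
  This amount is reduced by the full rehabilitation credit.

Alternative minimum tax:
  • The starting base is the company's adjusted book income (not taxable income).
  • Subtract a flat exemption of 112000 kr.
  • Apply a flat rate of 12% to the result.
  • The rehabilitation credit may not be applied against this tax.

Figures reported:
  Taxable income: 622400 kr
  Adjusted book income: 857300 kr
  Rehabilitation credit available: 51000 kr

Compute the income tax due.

Alternative minimum tax:
  Base (adjusted book income): 857300 kr
  Less exemption 112000 kr → base 745300 kr
  745300 kr × 12% = 89436 kr

Regular income tax:
  58000 kr × 13% = 7540 kr
  161000 kr × 24% = 38640 kr
  403400 kr × 31% = 125054 kr
  → 171234 kr
  Less rehabilitation credit 51000 kr → 120234 kr

120234 kr > 89436 kr, so the regular income tax governs.

120234 kr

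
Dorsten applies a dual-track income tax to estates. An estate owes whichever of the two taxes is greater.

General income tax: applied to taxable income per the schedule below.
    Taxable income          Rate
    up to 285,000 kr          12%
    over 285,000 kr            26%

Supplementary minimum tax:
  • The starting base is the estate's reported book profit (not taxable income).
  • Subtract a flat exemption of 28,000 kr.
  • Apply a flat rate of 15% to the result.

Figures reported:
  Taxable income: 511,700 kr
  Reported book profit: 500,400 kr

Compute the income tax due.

Supplementary minimum tax:
  Base (reported book profit): 500,400 kr
  Less exemption 28,000 kr → base 472,400 kr
  472,400 kr × 15% = 70,860 kr

General income tax:
  285,000 kr × 12% = 34,200 kr
  226,700 kr × 26% = 58,942 kr
  → 93,142 kr

93,142 kr > 70,860 kr, so the general income tax governs.

93,142 kr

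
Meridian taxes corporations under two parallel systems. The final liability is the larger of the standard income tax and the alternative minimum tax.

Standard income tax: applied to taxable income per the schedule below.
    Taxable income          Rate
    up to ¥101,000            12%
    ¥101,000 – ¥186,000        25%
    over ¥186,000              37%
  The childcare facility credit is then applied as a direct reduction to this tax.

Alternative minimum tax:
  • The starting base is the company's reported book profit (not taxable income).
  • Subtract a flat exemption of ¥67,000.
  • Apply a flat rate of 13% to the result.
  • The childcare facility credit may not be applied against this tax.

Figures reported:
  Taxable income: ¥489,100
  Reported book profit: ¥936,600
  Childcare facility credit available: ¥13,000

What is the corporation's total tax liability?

Alternative minimum tax:
  Base (reported book profit): ¥936,600
  Less exemption ¥67,000 → base ¥869,600
  ¥869,600 × 13% = ¥113,048

Standard income tax:
  ¥101,000 × 12% = ¥12,120
  ¥85,000 × 25% = ¥21,250
  ¥303,100 × 37% = ¥112,147
  → ¥145,517
  Less childcare facility credit ¥13,000 → ¥132,517

¥132,517 > ¥113,048, so the standard income tax governs.

¥132,517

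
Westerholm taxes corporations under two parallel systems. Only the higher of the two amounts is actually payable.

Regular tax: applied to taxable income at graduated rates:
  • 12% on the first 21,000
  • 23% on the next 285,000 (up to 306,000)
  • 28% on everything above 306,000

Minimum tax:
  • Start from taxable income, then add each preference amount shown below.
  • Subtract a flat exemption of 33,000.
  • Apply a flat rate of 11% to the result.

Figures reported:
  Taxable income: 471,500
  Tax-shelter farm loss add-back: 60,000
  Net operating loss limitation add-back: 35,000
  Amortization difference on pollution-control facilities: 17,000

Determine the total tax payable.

Regular tax:
  21,000 × 12% = 2,520
  285,000 × 23% = 65,550
  165,500 × 28% = 46,340
  → 114,410

Minimum tax:
  Adjusted income: 471,500 + 60,000 + 35,000 + 17,000 = 583,500
  Less exemption 33,000 → base 550,500
  550,500 × 11% = 60,555

114,410 > 60,555, so the regular tax governs.

114,410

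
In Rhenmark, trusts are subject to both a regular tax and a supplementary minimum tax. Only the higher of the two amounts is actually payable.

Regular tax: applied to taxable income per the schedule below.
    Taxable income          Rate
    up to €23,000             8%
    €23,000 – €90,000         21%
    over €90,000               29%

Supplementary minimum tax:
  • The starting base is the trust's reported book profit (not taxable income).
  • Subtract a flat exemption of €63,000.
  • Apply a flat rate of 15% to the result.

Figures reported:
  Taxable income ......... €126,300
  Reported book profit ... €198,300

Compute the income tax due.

Regular tax:
  €23,000 × 8% = €1,840
  €67,000 × 21% = €14,070
  €36,300 × 29% = €10,527
  → €26,437

Supplementary minimum tax:
  Base (reported book profit): €198,300
  Less exemption €63,000 → base €135,300
  €135,300 × 15% = €20,295

€26,437 > €20,295, so the regular tax governs.

€26,437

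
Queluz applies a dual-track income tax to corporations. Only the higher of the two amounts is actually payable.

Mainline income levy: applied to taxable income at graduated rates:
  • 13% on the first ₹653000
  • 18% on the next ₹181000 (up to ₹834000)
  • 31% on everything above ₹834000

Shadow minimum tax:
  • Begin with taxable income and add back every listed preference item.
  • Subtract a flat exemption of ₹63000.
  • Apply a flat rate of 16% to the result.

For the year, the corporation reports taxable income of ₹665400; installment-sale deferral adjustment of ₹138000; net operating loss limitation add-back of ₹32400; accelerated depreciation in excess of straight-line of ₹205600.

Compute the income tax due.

Shadow minimum tax:
  Adjusted income: ₹665400 + ₹138000 + ₹32400 + ₹205600 = ₹1041400
  Less exemption ₹63000 → base ₹978400
  ₹978400 × 16% = ₹156544

Mainline income levy:
  ₹653000 × 13% = ₹84890
  ₹12400 × 18% = ₹2232
  → ₹87122

₹156544 > ₹87122, so the shadow minimum tax is the binding amount.

₹156544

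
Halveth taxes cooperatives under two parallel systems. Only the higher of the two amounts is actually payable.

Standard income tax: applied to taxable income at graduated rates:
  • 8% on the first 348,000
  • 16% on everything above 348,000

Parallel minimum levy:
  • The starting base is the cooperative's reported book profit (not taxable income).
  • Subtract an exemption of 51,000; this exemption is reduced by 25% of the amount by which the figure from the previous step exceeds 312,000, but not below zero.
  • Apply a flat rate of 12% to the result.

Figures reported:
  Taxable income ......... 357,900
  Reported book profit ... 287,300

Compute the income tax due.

29,424

Standard income tax:
  348,000 × 8% = 27,840
  9,900 × 16% = 1,584
  → 29,424

Parallel minimum levy:
  Base (reported book profit): 287,300
  Exemption: 287,300 ≤ 312,000, so full 51,000 applies
  Base: 287,300 − 51,000 = 236,300
  236,300 × 12% = 28,356

29,424 > 28,356, so the standard income tax governs.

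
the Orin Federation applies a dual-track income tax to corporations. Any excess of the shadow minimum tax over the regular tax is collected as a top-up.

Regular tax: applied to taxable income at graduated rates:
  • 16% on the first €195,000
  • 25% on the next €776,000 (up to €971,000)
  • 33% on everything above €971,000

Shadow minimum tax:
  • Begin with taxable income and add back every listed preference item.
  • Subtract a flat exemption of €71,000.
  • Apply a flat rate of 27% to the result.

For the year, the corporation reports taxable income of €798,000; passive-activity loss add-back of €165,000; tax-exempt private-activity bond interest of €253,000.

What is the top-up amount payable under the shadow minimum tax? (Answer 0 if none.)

€127,200

Regular tax:
  €195,000 × 16% = €31,200
  €603,000 × 25% = €150,750
  → €181,950

Shadow minimum tax:
  Adjusted income: €798,000 + €165,000 + €253,000 = €1,216,000
  Less exemption €71,000 → base €1,145,000
  €1,145,000 × 27% = €309,150

Excess of shadow minimum tax over regular tax: €309,150 − €181,950 = €127,200.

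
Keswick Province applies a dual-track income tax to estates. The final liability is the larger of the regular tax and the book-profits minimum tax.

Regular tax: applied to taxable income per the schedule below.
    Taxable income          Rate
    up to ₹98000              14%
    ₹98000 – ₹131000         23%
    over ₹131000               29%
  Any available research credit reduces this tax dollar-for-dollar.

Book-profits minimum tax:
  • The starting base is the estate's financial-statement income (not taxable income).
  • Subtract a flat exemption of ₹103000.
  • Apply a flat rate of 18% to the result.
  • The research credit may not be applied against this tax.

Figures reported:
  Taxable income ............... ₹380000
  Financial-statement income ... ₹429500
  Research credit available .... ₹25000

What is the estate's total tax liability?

Regular tax:
  ₹98000 × 14% = ₹13720
  ₹33000 × 23% = ₹7590
  ₹249000 × 29% = ₹72210
  → ₹93520
  Less research credit ₹25000 → ₹68520

Book-profits minimum tax:
  Base (financial-statement income): ₹429500
  Less exemption ₹103000 → base ₹326500
  ₹326500 × 18% = ₹58770

₹68520 > ₹58770, so the regular tax governs.

₹68520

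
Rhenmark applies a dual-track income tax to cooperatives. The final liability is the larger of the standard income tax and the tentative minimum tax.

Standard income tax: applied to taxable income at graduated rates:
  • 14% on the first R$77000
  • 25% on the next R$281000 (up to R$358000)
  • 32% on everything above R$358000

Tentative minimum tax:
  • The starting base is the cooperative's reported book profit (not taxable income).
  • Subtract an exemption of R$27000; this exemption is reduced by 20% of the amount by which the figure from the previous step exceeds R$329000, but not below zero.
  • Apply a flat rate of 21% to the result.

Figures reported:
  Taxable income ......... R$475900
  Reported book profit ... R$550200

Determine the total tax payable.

R$118758

Tentative minimum tax:
  Base (reported book profit): R$550200
  Exemption: 20% × (R$550200 − R$329000) = R$44240 ≥ R$27000, so the exemption is fully phased out
  Base: R$550200 − R$0 = R$550200
  R$550200 × 21% = R$115542

Standard income tax:
  R$77000 × 14% = R$10780
  R$281000 × 25% = R$70250
  R$117900 × 32% = R$37728
  → R$118758

R$118758 > R$115542, so the standard income tax governs.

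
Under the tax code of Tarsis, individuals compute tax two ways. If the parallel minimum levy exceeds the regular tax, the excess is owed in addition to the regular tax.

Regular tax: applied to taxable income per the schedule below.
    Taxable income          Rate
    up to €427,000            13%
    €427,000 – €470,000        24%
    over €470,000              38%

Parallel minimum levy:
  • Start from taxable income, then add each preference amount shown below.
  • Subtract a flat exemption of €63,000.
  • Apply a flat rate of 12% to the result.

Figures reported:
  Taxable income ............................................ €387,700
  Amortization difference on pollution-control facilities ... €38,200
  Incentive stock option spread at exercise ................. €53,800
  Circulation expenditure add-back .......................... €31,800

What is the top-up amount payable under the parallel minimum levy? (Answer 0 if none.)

€3,419

Regular tax:
  €387,700 × 13% = €50,401

Parallel minimum levy:
  Adjusted income: €387,700 + €38,200 + €53,800 + €31,800 = €511,500
  Less exemption €63,000 → base €448,500
  €448,500 × 12% = €53,820

Excess of parallel minimum levy over regular tax: €53,820 − €50,401 = €3,419.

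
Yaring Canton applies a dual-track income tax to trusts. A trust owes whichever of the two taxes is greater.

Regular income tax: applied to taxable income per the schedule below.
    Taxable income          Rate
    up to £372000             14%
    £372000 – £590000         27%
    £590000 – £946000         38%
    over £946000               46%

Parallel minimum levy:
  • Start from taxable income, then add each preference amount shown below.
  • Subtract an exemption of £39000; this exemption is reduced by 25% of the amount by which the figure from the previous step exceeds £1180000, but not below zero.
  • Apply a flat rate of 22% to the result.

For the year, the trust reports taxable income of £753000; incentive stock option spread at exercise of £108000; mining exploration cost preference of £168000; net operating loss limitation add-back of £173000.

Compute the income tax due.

Parallel minimum levy:
  Adjusted income: £753000 + £108000 + £168000 + £173000 = £1202000
  Exemption: £39000 − 25% × (£1202000 − £1180000) = £39000 − £5500 = £33500
  Base: £1202000 − £33500 = £1168500
  £1168500 × 22% = £257070

Regular income tax:
  £372000 × 14% = £52080
  £218000 × 27% = £58860
  £163000 × 38% = £61940
  → £172880

£257070 > £172880, so the parallel minimum levy is the binding amount.

£257070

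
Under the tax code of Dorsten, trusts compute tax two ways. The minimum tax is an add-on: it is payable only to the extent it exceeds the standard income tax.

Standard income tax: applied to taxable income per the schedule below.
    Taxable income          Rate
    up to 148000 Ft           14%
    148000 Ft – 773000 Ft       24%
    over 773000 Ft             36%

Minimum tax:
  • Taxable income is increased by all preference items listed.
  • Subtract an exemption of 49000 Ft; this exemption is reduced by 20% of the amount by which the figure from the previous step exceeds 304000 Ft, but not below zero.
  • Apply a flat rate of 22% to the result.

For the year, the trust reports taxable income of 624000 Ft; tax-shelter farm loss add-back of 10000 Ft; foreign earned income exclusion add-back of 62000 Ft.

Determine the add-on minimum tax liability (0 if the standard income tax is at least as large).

18160 Ft

Minimum tax:
  Adjusted income: 624000 Ft + 10000 Ft + 62000 Ft = 696000 Ft
  Exemption: 20% × (696000 Ft − 304000 Ft) = 78400 Ft ≥ 49000 Ft, so the exemption is fully phased out
  Base: 696000 Ft − 0 Ft = 696000 Ft
  696000 Ft × 22% = 153120 Ft

Standard income tax:
  148000 Ft × 14% = 20720 Ft
  476000 Ft × 24% = 114240 Ft
  → 134960 Ft

Excess of minimum tax over standard income tax: 153120 Ft − 134960 Ft = 18160 Ft.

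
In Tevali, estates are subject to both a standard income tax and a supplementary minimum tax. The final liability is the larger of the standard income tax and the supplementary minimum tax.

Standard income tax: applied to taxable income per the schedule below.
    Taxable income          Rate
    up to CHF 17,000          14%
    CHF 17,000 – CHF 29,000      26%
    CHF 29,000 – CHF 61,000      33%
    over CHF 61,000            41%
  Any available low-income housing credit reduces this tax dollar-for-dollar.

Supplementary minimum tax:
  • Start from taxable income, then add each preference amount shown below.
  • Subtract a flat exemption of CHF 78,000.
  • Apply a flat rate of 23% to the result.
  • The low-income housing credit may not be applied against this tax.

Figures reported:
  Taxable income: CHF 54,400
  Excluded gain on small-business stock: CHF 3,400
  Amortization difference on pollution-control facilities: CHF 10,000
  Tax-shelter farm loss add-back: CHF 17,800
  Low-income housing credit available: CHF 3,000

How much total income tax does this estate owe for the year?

Standard income tax:
  CHF 17,000 × 14% = CHF 2,380
  CHF 12,000 × 26% = CHF 3,120
  CHF 25,400 × 33% = CHF 8,382
  → CHF 13,882
  Less low-income housing credit CHF 3,000 → CHF 10,882

Supplementary minimum tax:
  Adjusted income: CHF 54,400 + CHF 3,400 + CHF 10,000 + CHF 17,800 = CHF 85,600
  Less exemption CHF 78,000 → base CHF 7,600
  CHF 7,600 × 23% = CHF 1,748

CHF 10,882 > CHF 1,748, so the standard income tax governs.

CHF 10,882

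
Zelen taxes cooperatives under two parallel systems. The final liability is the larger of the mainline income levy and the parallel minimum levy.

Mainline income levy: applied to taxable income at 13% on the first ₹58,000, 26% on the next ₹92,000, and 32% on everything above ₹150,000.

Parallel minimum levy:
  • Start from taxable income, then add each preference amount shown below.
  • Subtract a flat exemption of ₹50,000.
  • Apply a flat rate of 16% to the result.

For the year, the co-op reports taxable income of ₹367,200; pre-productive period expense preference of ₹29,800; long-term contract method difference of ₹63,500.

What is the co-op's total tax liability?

₹100,964

Parallel minimum levy:
  Adjusted income: ₹367,200 + ₹29,800 + ₹63,500 = ₹460,500
  Less exemption ₹50,000 → base ₹410,500
  ₹410,500 × 16% = ₹65,680

Mainline income levy:
  ₹58,000 × 13% = ₹7,540
  ₹92,000 × 26% = ₹23,920
  ₹217,200 × 32% = ₹69,504
  → ₹100,964

₹100,964 > ₹65,680, so the mainline income levy governs.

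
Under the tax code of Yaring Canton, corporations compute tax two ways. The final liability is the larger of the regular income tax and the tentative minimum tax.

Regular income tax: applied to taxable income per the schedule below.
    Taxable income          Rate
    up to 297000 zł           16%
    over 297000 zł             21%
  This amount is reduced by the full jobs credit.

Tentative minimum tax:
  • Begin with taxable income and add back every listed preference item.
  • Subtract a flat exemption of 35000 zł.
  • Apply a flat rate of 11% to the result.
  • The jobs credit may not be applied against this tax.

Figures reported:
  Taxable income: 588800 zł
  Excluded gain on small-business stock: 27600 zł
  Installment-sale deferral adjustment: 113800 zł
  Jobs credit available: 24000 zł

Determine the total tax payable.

Regular income tax:
  297000 zł × 16% = 47520 zł
  291800 zł × 21% = 61278 zł
  → 108798 zł
  Less jobs credit 24000 zł → 84798 zł

Tentative minimum tax:
  Adjusted income: 588800 zł + 27600 zł + 113800 zł = 730200 zł
  Less exemption 35000 zł → base 695200 zł
  695200 zł × 11% = 76472 zł

84798 zł > 76472 zł, so the regular income tax governs.

84798 zł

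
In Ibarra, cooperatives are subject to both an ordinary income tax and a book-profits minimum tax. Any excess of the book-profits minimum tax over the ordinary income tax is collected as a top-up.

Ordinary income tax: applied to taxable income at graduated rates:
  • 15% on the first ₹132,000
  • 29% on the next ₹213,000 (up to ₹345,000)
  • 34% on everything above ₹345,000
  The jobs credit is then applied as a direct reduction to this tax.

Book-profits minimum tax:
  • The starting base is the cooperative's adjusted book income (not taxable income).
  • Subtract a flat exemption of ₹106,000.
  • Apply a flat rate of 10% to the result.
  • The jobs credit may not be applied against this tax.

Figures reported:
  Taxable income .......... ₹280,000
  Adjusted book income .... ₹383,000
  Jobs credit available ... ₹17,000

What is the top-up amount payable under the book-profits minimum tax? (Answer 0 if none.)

Ordinary income tax:
  ₹132,000 × 15% = ₹19,800
  ₹148,000 × 29% = ₹42,920
  → ₹62,720
  Less jobs credit ₹17,000 → ₹45,720

Book-profits minimum tax:
  Base (adjusted book income): ₹383,000
  Less exemption ₹106,000 → base ₹277,000
  ₹277,000 × 10% = ₹27,700

₹27,700 ≤ ₹45,720, so no add-on is due.

₹0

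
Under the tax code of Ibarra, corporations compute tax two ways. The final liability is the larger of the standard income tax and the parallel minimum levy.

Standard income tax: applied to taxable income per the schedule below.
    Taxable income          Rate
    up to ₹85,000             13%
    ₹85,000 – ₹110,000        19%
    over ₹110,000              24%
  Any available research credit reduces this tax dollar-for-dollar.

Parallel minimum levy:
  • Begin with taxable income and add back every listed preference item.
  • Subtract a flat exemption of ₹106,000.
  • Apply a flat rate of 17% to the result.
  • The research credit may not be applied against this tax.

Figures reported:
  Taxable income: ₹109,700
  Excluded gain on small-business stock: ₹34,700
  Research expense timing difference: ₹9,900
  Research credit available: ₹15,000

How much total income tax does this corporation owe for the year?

Parallel minimum levy:
  Adjusted income: ₹109,700 + ₹34,700 + ₹9,900 = ₹154,300
  Less exemption ₹106,000 → base ₹48,300
  ₹48,300 × 17% = ₹8,211

Standard income tax:
  ₹85,000 × 13% = ₹11,050
  ₹24,700 × 19% = ₹4,693
  → ₹15,743
  Less research credit ₹15,000 → ₹743

₹8,211 > ₹743, so the parallel minimum levy is the binding amount.

₹8,211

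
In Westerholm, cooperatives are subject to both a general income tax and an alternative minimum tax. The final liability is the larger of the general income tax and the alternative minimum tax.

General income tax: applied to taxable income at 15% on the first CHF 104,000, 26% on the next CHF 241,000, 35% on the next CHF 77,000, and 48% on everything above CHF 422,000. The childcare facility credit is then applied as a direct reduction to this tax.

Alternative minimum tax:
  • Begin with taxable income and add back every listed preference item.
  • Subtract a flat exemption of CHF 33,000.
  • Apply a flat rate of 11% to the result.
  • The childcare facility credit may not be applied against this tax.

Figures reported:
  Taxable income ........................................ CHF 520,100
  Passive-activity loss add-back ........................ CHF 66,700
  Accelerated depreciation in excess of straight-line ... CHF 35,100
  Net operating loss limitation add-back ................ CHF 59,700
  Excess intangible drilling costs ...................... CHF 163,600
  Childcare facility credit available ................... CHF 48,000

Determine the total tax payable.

CHF 104,298

Alternative minimum tax:
  Adjusted income: CHF 520,100 + CHF 66,700 + CHF 35,100 + CHF 59,700 + CHF 163,600 = CHF 845,200
  Less exemption CHF 33,000 → base CHF 812,200
  CHF 812,200 × 11% = CHF 89,342

General income tax:
  CHF 104,000 × 15% = CHF 15,600
  CHF 241,000 × 26% = CHF 62,660
  CHF 77,000 × 35% = CHF 26,950
  CHF 98,100 × 48% = CHF 47,088
  → CHF 152,298
  Less childcare facility credit CHF 48,000 → CHF 104,298

CHF 104,298 > CHF 89,342, so the general income tax governs.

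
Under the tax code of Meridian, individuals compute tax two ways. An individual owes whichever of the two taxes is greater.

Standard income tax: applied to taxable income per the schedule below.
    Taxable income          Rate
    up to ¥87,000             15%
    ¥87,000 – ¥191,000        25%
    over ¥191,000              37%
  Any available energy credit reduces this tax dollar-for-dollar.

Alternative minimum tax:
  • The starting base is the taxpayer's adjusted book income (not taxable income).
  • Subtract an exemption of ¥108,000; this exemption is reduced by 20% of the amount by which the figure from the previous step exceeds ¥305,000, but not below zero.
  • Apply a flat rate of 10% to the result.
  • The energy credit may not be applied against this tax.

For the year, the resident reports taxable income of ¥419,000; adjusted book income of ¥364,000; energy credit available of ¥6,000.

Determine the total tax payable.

¥117,410

Alternative minimum tax:
  Base (adjusted book income): ¥364,000
  Exemption: ¥108,000 − 20% × (¥364,000 − ¥305,000) = ¥108,000 − ¥11,800 = ¥96,200
  Base: ¥364,000 − ¥96,200 = ¥267,800
  ¥267,800 × 10% = ¥26,780

Standard income tax:
  ¥87,000 × 15% = ¥13,050
  ¥104,000 × 25% = ¥26,000
  ¥228,000 × 37% = ¥84,360
  → ¥123,410
  Less energy credit ¥6,000 → ¥117,410

¥117,410 > ¥26,780, so the standard income tax governs.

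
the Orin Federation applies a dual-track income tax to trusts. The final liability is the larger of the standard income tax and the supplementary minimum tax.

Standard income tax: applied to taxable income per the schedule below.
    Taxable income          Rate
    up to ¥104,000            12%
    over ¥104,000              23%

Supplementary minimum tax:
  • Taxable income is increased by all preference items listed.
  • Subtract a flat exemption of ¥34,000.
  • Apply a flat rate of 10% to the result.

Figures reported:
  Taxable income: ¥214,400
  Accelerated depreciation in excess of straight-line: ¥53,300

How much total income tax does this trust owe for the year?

¥37,872

Supplementary minimum tax:
  Adjusted income: ¥214,400 + ¥53,300 = ¥267,700
  Less exemption ¥34,000 → base ¥233,700
  ¥233,700 × 10% = ¥23,370

Standard income tax:
  ¥104,000 × 12% = ¥12,480
  ¥110,400 × 23% = ¥25,392
  → ¥37,872

¥37,872 > ¥23,370, so the standard income tax governs.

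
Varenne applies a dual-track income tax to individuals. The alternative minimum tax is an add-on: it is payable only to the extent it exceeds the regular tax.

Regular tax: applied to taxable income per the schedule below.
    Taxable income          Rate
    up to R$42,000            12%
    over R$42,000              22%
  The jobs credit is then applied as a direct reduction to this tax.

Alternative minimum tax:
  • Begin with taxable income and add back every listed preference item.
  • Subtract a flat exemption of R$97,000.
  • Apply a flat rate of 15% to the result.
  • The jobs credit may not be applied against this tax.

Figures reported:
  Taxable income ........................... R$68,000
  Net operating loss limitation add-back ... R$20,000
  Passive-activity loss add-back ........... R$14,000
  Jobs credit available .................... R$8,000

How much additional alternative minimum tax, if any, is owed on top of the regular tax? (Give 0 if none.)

Alternative minimum tax:
  Adjusted income: R$68,000 + R$20,000 + R$14,000 = R$102,000
  Less exemption R$97,000 → base R$5,000
  R$5,000 × 15% = R$750

Regular tax:
  R$42,000 × 12% = R$5,040
  R$26,000 × 22% = R$5,720
  → R$10,760
  Less jobs credit R$8,000 → R$2,760

R$750 ≤ R$2,760, so no add-on is due.

R$0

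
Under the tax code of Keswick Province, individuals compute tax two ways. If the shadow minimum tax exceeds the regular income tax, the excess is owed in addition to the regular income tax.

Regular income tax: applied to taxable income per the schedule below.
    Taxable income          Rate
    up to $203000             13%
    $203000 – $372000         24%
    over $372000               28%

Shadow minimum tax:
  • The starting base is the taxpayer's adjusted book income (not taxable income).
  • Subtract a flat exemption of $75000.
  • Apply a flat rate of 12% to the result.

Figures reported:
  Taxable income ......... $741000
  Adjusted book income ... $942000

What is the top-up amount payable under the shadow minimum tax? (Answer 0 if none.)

Regular income tax:
  $203000 × 13% = $26390
  $169000 × 24% = $40560
  $369000 × 28% = $103320
  → $170270

Shadow minimum tax:
  Base (adjusted book income): $942000
  Less exemption $75000 → base $867000
  $867000 × 12% = $104040

$104040 ≤ $170270, so no add-on is due.

$0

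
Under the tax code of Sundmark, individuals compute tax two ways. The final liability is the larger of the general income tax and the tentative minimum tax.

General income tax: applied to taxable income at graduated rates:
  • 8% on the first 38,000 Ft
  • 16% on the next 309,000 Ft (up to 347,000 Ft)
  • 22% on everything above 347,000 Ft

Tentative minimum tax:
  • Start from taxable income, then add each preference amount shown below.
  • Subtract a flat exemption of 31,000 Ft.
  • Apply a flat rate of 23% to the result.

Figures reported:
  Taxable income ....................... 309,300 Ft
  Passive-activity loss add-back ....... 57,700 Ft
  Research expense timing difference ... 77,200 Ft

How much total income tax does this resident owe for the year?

Tentative minimum tax:
  Adjusted income: 309,300 Ft + 57,700 Ft + 77,200 Ft = 444,200 Ft
  Less exemption 31,000 Ft → base 413,200 Ft
  413,200 Ft × 23% = 95,036 Ft

General income tax:
  38,000 Ft × 8% = 3,040 Ft
  271,300 Ft × 16% = 43,408 Ft
  → 46,448 Ft

95,036 Ft > 46,448 Ft, so the tentative minimum tax is the binding amount.

95,036 Ft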